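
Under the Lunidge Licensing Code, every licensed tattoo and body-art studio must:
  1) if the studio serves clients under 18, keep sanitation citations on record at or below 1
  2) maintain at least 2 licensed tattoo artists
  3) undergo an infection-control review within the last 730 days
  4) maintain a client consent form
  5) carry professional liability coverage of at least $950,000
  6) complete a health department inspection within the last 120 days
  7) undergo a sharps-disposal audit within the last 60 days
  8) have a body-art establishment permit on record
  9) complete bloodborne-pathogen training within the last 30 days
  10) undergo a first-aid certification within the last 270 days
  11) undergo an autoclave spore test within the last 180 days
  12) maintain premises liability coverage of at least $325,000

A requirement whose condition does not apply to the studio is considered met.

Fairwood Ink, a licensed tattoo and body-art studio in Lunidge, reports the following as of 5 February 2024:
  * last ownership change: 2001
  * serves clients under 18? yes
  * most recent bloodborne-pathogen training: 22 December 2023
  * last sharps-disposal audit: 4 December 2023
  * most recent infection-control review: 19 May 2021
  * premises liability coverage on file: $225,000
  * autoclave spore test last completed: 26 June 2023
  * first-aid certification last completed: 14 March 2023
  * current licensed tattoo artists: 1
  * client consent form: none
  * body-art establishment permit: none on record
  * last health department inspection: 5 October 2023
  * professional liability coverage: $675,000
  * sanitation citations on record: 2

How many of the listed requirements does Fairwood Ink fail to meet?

1. condition 'serves clients under 18' holds; sanitation citations on record 2 > 1 → not met
2. licensed tattoo artists 1 < 2 → not met
3. infection-control review 992 days ago vs limit 730 → not met
4. client consent form absent → not met
5. professional liability coverage $675,000 < $950,000 → not met
6. health department inspection 123 days ago vs limit 120 → not met
7. sharps-disposal audit 63 days ago vs limit 60 → not met
8. body-art establishment permit absent → not met
9. bloodborne-pathogen training 45 days ago vs limit 30 → not met
10. first-aid certification 328 days ago vs limit 270 → not met
11. autoclave spore test 224 days ago vs limit 180 → not met
12. premises liability coverage $225,000 < $325,000 → not met
Not met: 12 of 12

12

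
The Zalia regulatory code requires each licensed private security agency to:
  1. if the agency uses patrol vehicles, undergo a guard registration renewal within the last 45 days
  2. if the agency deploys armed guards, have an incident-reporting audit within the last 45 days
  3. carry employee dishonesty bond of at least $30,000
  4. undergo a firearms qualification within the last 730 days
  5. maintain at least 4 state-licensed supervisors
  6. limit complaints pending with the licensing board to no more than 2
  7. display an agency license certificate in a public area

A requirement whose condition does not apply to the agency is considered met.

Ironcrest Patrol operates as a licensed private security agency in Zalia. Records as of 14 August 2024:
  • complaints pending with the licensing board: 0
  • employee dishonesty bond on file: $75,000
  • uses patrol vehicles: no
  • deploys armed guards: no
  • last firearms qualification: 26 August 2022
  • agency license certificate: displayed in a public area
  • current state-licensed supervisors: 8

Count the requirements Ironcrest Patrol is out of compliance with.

0

1. condition 'uses patrol vehicles' does not hold → requirement n/a → met
2. condition 'deploys armed guards' does not hold → requirement n/a → met
3. employee dishonesty bond $75,000 ≥ $30,000 → met
4. firearms qualification 719 days ago vs limit 730 → met
5. state-licensed supervisors 8 ≥ 4 → met
6. complaints pending with the licensing board 0 ≤ 2 → met
7. agency license certificate present → met
Not met: 0 of 7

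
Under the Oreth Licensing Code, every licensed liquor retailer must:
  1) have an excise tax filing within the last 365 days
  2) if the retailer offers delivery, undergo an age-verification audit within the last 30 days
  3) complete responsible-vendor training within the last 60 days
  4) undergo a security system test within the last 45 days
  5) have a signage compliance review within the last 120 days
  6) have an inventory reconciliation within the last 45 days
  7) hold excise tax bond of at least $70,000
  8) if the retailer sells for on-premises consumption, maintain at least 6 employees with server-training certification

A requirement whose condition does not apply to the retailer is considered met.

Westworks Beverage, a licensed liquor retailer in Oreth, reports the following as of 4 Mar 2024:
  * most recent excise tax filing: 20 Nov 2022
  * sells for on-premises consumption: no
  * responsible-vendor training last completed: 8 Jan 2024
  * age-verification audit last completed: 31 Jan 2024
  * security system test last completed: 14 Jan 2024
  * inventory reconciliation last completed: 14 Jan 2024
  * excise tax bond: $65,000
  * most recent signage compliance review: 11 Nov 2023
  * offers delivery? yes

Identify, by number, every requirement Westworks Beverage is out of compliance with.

1. excise tax filing 470 days ago vs limit 365 → not met
2. condition 'offers delivery' holds; age-verification audit 33 days ago vs limit 30 → not met
3. responsible-vendor training 56 days ago vs limit 60 → met
4. security system test 50 days ago vs limit 45 → not met
5. signage compliance review 114 days ago vs limit 120 → met
6. inventory reconciliation 50 days ago vs limit 45 → not met
7. excise tax bond $65,000 < $70,000 → not met
8. condition 'sells for on-premises consumption' does not hold → requirement n/a → met
Not met: 1, 2, 4, 6, 7

1, 2, 4, 6, 7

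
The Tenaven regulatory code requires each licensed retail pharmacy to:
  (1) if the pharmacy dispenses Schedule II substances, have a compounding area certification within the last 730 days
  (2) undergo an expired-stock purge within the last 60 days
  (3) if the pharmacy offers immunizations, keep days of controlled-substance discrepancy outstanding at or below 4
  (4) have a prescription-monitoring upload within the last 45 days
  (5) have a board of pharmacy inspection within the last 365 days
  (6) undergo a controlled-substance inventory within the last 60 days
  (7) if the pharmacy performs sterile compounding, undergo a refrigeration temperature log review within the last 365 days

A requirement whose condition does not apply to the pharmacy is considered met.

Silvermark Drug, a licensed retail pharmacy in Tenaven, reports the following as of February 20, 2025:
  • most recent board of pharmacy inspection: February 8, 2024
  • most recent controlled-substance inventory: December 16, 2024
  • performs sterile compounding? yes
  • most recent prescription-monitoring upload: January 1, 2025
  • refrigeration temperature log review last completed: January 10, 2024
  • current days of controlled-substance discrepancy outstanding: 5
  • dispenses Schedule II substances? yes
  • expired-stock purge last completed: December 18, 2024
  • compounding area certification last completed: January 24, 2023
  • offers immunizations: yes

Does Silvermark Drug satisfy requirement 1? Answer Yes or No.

No

1. condition 'dispenses Schedule II substances' holds; compounding area certification 758 days ago vs limit 730 → not met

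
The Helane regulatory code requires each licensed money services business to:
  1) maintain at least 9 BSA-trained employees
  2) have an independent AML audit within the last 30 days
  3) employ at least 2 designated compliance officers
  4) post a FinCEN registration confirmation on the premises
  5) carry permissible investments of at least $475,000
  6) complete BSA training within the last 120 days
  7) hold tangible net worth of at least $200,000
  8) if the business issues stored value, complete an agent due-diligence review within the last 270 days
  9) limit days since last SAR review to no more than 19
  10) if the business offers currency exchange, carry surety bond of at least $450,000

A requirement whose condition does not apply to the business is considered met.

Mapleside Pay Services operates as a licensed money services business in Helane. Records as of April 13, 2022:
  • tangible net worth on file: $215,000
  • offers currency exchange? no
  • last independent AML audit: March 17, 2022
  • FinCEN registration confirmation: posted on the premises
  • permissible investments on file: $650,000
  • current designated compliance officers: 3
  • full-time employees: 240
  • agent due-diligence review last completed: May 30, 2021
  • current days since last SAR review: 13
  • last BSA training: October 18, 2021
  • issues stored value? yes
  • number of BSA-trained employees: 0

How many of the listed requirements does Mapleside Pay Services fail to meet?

1. BSA-trained employees 0 < 9 → not met
2. independent AML audit 27 days ago vs limit 30 → met
3. designated compliance officers 3 ≥ 2 → met
4. FinCEN registration confirmation present → met
5. permissible investments $650,000 ≥ $475,000 → met
6. BSA training 177 days ago vs limit 120 → not met
7. tangible net worth $215,000 ≥ $200,000 → met
8. condition 'issues stored value' holds; agent due-diligence review 318 days ago vs limit 270 → not met
9. days since last SAR review 13 ≤ 19 → met
10. condition 'offers currency exchange' does not hold → requirement n/a → met
Not met: 3 of 10

3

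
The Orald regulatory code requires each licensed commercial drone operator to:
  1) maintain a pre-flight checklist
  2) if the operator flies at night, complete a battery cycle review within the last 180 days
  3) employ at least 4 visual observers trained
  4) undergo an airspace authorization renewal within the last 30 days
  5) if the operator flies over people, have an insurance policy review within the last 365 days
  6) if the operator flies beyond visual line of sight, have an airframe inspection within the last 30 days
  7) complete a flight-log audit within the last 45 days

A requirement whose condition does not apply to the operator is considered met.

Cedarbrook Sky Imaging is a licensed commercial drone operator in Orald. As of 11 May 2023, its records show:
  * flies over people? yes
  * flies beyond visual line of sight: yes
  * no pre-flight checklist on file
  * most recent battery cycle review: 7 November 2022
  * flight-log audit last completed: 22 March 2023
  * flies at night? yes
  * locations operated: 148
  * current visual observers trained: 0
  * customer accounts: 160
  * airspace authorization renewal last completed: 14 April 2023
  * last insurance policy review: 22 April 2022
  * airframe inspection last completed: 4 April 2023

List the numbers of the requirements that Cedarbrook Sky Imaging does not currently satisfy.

1. pre-flight checklist absent → not met
2. condition 'flies at night' holds; battery cycle review 185 days ago vs limit 180 → not met
3. visual observers trained 0 < 4 → not met
4. airspace authorization renewal 27 days ago vs limit 30 → met
5. condition 'flies over people' holds; insurance policy review 384 days ago vs limit 365 → not met
6. condition 'flies beyond visual line of sight' holds; airframe inspection 37 days ago vs limit 30 → not met
7. flight-log audit 50 days ago vs limit 45 → not met
Not met: 1, 2, 3, 5, 6, 7

1, 2, 3, 5, 6, 7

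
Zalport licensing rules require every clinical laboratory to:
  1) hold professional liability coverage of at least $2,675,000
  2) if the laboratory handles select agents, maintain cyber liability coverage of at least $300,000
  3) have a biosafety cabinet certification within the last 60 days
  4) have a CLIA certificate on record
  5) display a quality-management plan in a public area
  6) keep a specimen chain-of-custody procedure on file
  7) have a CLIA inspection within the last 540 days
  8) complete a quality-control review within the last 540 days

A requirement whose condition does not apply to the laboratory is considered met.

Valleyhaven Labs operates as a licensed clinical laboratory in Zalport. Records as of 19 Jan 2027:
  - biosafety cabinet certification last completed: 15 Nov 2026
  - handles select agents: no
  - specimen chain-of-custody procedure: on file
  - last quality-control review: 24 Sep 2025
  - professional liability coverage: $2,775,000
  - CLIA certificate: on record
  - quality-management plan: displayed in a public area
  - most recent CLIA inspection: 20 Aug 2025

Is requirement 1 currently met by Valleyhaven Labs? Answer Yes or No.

Yes

1. professional liability coverage $2,775,000 ≥ $2,675,000 → met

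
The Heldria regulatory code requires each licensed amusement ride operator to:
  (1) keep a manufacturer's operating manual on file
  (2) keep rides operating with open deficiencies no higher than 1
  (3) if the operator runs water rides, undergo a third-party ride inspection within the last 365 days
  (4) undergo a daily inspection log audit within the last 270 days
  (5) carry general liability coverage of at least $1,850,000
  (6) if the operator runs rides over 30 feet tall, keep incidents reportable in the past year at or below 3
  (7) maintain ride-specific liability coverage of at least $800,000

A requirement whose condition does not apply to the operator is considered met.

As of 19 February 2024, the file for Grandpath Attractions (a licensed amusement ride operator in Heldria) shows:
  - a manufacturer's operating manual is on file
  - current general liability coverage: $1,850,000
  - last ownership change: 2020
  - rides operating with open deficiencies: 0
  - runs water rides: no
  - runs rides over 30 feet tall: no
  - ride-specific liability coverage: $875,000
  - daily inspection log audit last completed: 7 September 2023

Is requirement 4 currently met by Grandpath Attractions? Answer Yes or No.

4. daily inspection log audit 165 days ago vs limit 270 → met

Yes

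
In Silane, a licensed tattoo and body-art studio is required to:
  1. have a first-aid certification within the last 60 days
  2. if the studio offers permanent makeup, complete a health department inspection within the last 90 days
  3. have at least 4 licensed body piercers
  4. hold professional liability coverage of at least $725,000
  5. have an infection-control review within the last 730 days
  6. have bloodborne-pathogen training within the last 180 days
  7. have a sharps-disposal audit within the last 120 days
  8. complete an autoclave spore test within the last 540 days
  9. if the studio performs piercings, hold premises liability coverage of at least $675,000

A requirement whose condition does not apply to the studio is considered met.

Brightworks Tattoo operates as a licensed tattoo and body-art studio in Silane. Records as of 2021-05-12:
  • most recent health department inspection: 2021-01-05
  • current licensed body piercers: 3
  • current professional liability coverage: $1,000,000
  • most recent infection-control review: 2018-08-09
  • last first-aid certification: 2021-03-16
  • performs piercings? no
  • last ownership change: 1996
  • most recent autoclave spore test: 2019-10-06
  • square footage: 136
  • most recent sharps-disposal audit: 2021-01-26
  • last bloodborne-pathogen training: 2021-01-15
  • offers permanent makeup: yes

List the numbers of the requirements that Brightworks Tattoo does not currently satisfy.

1. first-aid certification 57 days ago vs limit 60 → met
2. condition 'offers permanent makeup' holds; health department inspection 127 days ago vs limit 90 → not met
3. licensed body piercers 3 < 4 → not met
4. professional liability coverage $1,000,000 ≥ $725,000 → met
5. infection-control review 1007 days ago vs limit 730 → not met
6. bloodborne-pathogen training 117 days ago vs limit 180 → met
7. sharps-disposal audit 106 days ago vs limit 120 → met
8. autoclave spore test 584 days ago vs limit 540 → not met
9. condition 'performs piercings' does not hold → requirement n/a → met
Not met: 2, 3, 5, 8

2, 3, 5, 8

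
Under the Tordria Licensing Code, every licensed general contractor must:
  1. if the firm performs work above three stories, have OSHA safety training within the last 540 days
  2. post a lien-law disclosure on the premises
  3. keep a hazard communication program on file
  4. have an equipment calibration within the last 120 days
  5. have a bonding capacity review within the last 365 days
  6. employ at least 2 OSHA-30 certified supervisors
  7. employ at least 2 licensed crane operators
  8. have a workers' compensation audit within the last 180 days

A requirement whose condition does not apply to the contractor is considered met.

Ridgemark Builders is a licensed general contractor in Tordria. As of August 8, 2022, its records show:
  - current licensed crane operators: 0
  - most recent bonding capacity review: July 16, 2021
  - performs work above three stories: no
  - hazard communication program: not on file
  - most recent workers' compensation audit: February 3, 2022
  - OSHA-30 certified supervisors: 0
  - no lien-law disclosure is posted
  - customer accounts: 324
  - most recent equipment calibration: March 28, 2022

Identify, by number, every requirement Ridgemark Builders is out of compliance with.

1. condition 'performs work above three stories' does not hold → requirement n/a → met
2. lien-law disclosure absent → not met
3. hazard communication program absent → not met
4. equipment calibration 133 days ago vs limit 120 → not met
5. bonding capacity review 388 days ago vs limit 365 → not met
6. OSHA-30 certified supervisors 0 < 2 → not met
7. licensed crane operators 0 < 2 → not met
8. workers' compensation audit 186 days ago vs limit 180 → not met
Not met: 2, 3, 4, 5, 6, 7, 8

2, 3, 4, 5, 6, 7, 8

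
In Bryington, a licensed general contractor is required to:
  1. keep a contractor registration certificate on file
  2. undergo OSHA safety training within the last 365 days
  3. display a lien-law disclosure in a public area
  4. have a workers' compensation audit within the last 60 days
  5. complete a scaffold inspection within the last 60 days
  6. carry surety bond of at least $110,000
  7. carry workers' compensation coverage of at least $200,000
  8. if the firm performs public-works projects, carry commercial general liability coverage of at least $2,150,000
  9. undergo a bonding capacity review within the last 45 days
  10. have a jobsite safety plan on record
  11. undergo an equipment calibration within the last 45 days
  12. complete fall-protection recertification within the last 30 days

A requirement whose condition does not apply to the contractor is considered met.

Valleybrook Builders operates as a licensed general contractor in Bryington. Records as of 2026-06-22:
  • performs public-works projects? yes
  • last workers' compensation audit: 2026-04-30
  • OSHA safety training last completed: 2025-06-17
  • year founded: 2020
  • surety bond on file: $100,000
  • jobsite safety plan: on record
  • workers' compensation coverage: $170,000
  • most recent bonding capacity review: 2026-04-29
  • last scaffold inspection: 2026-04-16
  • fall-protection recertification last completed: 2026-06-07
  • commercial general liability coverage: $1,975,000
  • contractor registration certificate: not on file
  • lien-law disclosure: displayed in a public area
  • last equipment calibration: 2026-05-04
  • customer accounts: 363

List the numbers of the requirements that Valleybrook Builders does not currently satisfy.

1, 2, 5, 6, 7, 8, 9, 11

1. contractor registration certificate absent → not met
2. OSHA safety training 370 days ago vs limit 365 → not met
3. lien-law disclosure present → met
4. workers' compensation audit 53 days ago vs limit 60 → met
5. scaffold inspection 67 days ago vs limit 60 → not met
6. surety bond $100,000 < $110,000 → not met
7. workers' compensation coverage $170,000 < $200,000 → not met
8. condition 'performs public-works projects' holds; commercial general liability coverage $1,975,000 < $2,150,000 → not met
9. bonding capacity review 54 days ago vs limit 45 → not met
10. jobsite safety plan present → met
11. equipment calibration 49 days ago vs limit 45 → not met
12. fall-protection recertification 15 days ago vs limit 30 → met
Not met: 1, 2, 5, 6, 7, 8, 9, 11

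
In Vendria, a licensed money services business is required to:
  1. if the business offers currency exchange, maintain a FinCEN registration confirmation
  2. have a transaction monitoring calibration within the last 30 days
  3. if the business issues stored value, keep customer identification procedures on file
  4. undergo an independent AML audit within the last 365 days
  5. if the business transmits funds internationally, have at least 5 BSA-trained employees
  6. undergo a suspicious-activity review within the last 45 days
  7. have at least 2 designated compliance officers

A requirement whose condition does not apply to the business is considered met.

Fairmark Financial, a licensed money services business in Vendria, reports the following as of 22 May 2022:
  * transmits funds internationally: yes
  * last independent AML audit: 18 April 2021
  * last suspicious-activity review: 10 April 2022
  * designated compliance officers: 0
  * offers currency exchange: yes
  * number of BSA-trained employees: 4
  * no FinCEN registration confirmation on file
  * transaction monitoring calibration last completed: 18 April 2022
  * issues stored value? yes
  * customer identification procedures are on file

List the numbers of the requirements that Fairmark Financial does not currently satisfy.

1, 2, 4, 5, 7

1. condition 'offers currency exchange' holds; FinCEN registration confirmation absent → not met
2. transaction monitoring calibration 34 days ago vs limit 30 → not met
3. condition 'issues stored value' holds; customer identification procedures present → met
4. independent AML audit 399 days ago vs limit 365 → not met
5. condition 'transmits funds internationally' holds; BSA-trained employees 4 < 5 → not met
6. suspicious-activity review 42 days ago vs limit 45 → met
7. designated compliance officers 0 < 2 → not met
Not met: 1, 2, 4, 5, 7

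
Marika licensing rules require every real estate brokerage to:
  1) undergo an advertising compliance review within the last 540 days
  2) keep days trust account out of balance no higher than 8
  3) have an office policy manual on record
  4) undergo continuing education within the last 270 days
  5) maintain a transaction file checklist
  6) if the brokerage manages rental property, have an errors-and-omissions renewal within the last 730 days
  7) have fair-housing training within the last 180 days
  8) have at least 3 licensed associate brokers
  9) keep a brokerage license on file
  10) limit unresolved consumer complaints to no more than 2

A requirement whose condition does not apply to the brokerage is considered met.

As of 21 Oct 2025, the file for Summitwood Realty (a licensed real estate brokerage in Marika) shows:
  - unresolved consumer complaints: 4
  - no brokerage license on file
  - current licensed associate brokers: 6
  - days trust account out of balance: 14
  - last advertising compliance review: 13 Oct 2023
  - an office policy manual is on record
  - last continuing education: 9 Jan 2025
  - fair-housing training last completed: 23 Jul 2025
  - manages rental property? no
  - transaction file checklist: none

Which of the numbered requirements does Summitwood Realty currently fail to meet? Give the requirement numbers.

1, 2, 4, 5, 9, 10

1. advertising compliance review 739 days ago vs limit 540 → not met
2. days trust account out of balance 14 > 8 → not met
3. office policy manual present → met
4. continuing education 285 days ago vs limit 270 → not met
5. transaction file checklist absent → not met
6. condition 'manages rental property' does not hold → requirement n/a → met
7. fair-housing training 90 days ago vs limit 180 → met
8. licensed associate brokers 6 ≥ 3 → met
9. brokerage license absent → not met
10. unresolved consumer complaints 4 > 2 → not met
Not met: 1, 2, 4, 5, 9, 10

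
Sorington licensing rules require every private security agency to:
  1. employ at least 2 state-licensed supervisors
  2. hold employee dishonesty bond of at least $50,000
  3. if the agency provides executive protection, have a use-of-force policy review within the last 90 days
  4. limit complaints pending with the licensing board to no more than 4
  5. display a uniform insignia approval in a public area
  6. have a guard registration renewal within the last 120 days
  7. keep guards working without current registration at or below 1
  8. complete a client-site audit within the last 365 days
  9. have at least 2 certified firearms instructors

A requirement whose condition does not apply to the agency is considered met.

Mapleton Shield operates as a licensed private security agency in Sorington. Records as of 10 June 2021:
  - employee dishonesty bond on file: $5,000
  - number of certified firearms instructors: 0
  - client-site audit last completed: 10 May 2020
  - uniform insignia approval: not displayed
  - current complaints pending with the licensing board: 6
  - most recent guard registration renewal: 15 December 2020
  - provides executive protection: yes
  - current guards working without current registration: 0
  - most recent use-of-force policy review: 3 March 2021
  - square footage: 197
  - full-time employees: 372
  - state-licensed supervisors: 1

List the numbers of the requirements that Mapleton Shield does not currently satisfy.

1, 2, 3, 4, 5, 6, 8, 9

1. state-licensed supervisors 1 < 2 → not met
2. employee dishonesty bond $5,000 < $50,000 → not met
3. condition 'provides executive protection' holds; use-of-force policy review 99 days ago vs limit 90 → not met
4. complaints pending with the licensing board 6 > 4 → not met
5. uniform insignia approval absent → not met
6. guard registration renewal 177 days ago vs limit 120 → not met
7. guards working without current registration 0 ≤ 1 → met
8. client-site audit 396 days ago vs limit 365 → not met
9. certified firearms instructors 0 < 2 → not met
Not met: 1, 2, 3, 4, 5, 6, 8, 9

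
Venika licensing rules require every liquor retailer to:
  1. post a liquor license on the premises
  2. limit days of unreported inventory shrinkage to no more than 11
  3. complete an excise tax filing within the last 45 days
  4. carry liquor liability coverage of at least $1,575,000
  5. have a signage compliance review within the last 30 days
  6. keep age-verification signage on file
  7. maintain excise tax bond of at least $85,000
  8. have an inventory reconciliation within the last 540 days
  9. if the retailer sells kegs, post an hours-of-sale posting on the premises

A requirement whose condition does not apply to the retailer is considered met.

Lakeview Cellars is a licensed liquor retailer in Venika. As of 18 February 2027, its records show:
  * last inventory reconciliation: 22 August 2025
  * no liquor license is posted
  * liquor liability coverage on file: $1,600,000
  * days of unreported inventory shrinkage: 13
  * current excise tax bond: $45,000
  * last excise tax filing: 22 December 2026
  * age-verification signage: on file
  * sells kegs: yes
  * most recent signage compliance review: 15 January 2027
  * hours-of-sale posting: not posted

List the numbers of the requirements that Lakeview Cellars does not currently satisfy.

1. liquor license absent → not met
2. days of unreported inventory shrinkage 13 > 11 → not met
3. excise tax filing 58 days ago vs limit 45 → not met
4. liquor liability coverage $1,600,000 ≥ $1,575,000 → met
5. signage compliance review 34 days ago vs limit 30 → not met
6. age-verification signage present → met
7. excise tax bond $45,000 < $85,000 → not met
8. inventory reconciliation 545 days ago vs limit 540 → not met
9. condition 'sells kegs' holds; hours-of-sale posting absent → not met
Not met: 1, 2, 3, 5, 7, 8, 9

1, 2, 3, 5, 7, 8, 9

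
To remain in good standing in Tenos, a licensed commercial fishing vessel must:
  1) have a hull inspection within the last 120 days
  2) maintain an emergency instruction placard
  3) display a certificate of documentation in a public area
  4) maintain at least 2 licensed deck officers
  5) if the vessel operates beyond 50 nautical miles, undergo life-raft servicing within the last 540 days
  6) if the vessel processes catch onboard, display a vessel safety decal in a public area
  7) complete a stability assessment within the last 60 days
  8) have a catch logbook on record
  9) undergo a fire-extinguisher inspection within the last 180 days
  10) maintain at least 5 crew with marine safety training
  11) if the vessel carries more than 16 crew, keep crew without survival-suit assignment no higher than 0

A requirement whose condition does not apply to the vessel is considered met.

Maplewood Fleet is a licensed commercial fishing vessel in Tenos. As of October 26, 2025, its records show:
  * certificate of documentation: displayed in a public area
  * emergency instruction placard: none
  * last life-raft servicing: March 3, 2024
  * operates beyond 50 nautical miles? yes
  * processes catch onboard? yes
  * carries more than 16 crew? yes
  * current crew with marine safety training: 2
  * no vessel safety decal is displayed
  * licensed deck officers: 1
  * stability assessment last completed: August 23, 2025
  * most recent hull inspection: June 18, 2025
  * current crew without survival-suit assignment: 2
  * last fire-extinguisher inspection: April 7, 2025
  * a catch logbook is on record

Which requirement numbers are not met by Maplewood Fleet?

1. hull inspection 130 days ago vs limit 120 → not met
2. emergency instruction placard absent → not met
3. certificate of documentation present → met
4. licensed deck officers 1 < 2 → not met
5. condition 'operates beyond 50 nautical miles' holds; life-raft servicing 602 days ago vs limit 540 → not met
6. condition 'processes catch onboard' holds; vessel safety decal absent → not met
7. stability assessment 64 days ago vs limit 60 → not met
8. catch logbook present → met
9. fire-extinguisher inspection 202 days ago vs limit 180 → not met
10. crew with marine safety training 2 < 5 → not met
11. condition 'carries more than 16 crew' holds; crew without survival-suit assignment 2 > 0 → not met
Not met: 1, 2, 4, 5, 6, 7, 9, 10, 11

1, 2, 4, 5, 6, 7, 9, 10, 11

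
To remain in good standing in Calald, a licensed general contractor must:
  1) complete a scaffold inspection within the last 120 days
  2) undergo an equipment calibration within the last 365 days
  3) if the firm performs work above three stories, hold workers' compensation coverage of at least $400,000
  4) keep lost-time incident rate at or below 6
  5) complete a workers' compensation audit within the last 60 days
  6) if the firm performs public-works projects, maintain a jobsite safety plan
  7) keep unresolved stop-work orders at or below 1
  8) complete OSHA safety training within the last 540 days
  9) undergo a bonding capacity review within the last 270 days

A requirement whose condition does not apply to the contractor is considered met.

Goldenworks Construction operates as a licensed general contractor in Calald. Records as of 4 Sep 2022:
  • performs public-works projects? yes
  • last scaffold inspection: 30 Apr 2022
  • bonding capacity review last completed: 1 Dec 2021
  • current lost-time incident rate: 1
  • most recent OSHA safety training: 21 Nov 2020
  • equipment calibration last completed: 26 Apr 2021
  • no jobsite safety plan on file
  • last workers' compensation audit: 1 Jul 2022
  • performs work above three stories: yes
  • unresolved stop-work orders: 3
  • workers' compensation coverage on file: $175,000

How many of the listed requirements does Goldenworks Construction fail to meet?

1. scaffold inspection 127 days ago vs limit 120 → not met
2. equipment calibration 496 days ago vs limit 365 → not met
3. condition 'performs work above three stories' holds; workers' compensation coverage $175,000 < $400,000 → not met
4. lost-time incident rate 1 ≤ 6 → met
5. workers' compensation audit 65 days ago vs limit 60 → not met
6. condition 'performs public-works projects' holds; jobsite safety plan absent → not met
7. unresolved stop-work orders 3 > 1 → not met
8. OSHA safety training 652 days ago vs limit 540 → not met
9. bonding capacity review 277 days ago vs limit 270 → not met
Not met: 8 of 9

8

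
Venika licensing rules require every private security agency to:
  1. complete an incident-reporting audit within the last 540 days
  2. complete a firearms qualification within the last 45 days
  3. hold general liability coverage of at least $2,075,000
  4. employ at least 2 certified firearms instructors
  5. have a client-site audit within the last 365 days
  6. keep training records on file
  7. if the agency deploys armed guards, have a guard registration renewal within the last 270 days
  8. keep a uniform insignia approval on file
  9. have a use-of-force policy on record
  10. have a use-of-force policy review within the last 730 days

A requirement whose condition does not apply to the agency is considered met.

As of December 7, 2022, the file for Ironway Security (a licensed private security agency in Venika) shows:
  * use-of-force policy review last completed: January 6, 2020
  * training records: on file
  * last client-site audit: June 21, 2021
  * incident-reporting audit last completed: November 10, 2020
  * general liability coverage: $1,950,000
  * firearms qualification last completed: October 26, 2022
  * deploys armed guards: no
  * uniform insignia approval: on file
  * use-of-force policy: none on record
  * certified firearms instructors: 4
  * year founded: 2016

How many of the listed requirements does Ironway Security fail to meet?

5

1. incident-reporting audit 757 days ago vs limit 540 → not met
2. firearms qualification 42 days ago vs limit 45 → met
3. general liability coverage $1,950,000 < $2,075,000 → not met
4. certified firearms instructors 4 ≥ 2 → met
5. client-site audit 534 days ago vs limit 365 → not met
6. training records present → met
7. condition 'deploys armed guards' does not hold → requirement n/a → met
8. uniform insignia approval present → met
9. use-of-force policy absent → not met
10. use-of-force policy review 1066 days ago vs limit 730 → not met
Not met: 5 of 10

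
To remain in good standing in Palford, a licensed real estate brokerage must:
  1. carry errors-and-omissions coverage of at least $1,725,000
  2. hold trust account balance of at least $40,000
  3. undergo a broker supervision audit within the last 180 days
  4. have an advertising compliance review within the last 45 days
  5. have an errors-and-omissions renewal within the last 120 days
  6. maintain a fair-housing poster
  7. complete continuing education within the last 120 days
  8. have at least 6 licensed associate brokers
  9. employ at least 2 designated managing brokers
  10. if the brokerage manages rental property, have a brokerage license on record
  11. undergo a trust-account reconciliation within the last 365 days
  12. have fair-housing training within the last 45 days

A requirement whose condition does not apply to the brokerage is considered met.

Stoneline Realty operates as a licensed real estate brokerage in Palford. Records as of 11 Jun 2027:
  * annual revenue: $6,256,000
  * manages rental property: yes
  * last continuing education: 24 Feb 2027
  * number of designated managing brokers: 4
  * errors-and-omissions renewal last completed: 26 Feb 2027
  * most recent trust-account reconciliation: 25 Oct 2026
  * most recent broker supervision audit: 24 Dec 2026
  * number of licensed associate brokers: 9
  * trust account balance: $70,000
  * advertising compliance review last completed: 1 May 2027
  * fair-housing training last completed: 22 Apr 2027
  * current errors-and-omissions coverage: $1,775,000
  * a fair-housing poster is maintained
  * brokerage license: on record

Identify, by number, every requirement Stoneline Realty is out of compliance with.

1. errors-and-omissions coverage $1,775,000 ≥ $1,725,000 → met
2. trust account balance $70,000 ≥ $40,000 → met
3. broker supervision audit 169 days ago vs limit 180 → met
4. advertising compliance review 41 days ago vs limit 45 → met
5. errors-and-omissions renewal 105 days ago vs limit 120 → met
6. fair-housing poster present → met
7. continuing education 107 days ago vs limit 120 → met
8. licensed associate brokers 9 ≥ 6 → met
9. designated managing brokers 4 ≥ 2 → met
10. condition 'manages rental property' holds; brokerage license present → met
11. trust-account reconciliation 229 days ago vs limit 365 → met
12. fair-housing training 50 days ago vs limit 45 → not met
Not met: 12

12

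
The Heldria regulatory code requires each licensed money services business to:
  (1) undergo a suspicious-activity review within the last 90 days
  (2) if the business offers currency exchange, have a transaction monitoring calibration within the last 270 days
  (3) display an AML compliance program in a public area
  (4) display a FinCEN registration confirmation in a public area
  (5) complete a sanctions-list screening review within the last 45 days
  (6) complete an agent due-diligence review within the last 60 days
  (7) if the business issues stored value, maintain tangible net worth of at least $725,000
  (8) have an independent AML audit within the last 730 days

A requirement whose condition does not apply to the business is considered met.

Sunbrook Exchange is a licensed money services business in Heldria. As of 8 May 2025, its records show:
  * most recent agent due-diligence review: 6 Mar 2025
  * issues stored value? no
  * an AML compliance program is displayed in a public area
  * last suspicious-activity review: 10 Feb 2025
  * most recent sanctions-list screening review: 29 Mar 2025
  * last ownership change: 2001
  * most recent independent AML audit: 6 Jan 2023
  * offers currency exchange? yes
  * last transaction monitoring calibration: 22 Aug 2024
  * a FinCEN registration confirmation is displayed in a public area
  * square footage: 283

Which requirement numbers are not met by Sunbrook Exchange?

1. suspicious-activity review 87 days ago vs limit 90 → met
2. condition 'offers currency exchange' holds; transaction monitoring calibration 259 days ago vs limit 270 → met
3. AML compliance program present → met
4. FinCEN registration confirmation present → met
5. sanctions-list screening review 40 days ago vs limit 45 → met
6. agent due-diligence review 63 days ago vs limit 60 → not met
7. condition 'issues stored value' does not hold → requirement n/a → met
8. independent AML audit 853 days ago vs limit 730 → not met
Not met: 6, 8

6, 8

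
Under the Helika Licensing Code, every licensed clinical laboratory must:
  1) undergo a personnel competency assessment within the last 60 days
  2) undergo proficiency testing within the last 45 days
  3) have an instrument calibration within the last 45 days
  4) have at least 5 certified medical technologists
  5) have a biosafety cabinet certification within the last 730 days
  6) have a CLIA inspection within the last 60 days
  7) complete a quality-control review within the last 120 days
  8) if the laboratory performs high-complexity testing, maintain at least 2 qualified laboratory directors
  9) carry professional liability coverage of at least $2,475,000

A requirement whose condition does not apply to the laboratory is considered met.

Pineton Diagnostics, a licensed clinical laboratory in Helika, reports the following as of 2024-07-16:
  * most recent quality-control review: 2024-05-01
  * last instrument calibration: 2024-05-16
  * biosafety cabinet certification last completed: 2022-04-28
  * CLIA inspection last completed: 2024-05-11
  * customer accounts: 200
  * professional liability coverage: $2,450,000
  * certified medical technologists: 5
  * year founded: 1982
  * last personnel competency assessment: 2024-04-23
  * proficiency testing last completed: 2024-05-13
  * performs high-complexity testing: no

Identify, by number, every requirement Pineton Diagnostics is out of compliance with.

1, 2, 3, 5, 6, 9

1. personnel competency assessment 84 days ago vs limit 60 → not met
2. proficiency testing 64 days ago vs limit 45 → not met
3. instrument calibration 61 days ago vs limit 45 → not met
4. certified medical technologists 5 ≥ 5 → met
5. biosafety cabinet certification 810 days ago vs limit 730 → not met
6. CLIA inspection 66 days ago vs limit 60 → not met
7. quality-control review 76 days ago vs limit 120 → met
8. condition 'performs high-complexity testing' does not hold → requirement n/a → met
9. professional liability coverage $2,450,000 < $2,475,000 → not met
Not met: 1, 2, 3, 5, 6, 9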